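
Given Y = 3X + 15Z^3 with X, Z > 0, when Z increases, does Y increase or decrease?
Y increases

Taking the partial derivative:
∂Y/∂Z = 45Z^2

∂Y/∂Z = 45Z^2 > 0 (assuming positive values)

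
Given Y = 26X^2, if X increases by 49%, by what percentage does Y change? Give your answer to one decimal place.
122.0%

For Y = 26X^2:
If X → X(1 + 0.49)
Then Y → Y · (1 + 0.49)^2
     = Y · 2.2201

Percentage change = ((1 + 0.49)^2 − 1) × 100% ≈ 122.0%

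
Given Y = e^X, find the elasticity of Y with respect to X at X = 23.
Elasticity = 23

Elasticity = (dY/dX) · (X/Y)

dY/dX = e^X
At X = 23: dY/dX = e^23, Y = e^23

Elasticity = (e^23) · (23 / (e^23)) = 23

Interpretation: for a small percentage change in X, the percentage change in Y is approximately 23.00 times as large.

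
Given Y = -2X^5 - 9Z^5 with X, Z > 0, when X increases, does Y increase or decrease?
Y decreases

Taking the partial derivative:
∂Y/∂X = -10X^4

∂Y/∂X = -10X^4 < 0 (assuming positive values)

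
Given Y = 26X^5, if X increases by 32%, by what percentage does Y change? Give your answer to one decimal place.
300.7%

For Y = 26X^5:
If X → X(1 + 0.32)
Then Y → Y · (1 + 0.32)^5
     ≈ Y · 4.0075

Percentage change = ((1 + 0.32)^5 − 1) × 100% ≈ 300.7%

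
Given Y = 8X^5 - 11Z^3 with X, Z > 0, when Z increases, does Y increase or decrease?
Y decreases

Taking the partial derivative:
∂Y/∂Z = -33Z^2

∂Y/∂Z = -33Z^2 < 0 (assuming positive values)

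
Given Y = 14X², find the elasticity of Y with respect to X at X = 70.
Elasticity = 2

Elasticity = (dY/dX) · (X/Y)

dY/dX = 28·X
At X = 70: dY/dX = 1960, Y = 68600

Elasticity = 1960 · (70 / 68600) = 2

Interpretation: for a small percentage change in X, the percentage change in Y is approximately 2.00 times as large.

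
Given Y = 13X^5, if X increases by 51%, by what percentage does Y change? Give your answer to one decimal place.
685.0%

For Y = 13X^5:
If X → X(1 + 0.51)
Then Y → Y · (1 + 0.51)^5
     ≈ Y · 7.8503

Percentage change = ((1 + 0.51)^5 − 1) × 100% ≈ 685.0%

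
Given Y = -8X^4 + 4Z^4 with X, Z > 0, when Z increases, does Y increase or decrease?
Y increases

Taking the partial derivative:
∂Y/∂Z = 16Z^3

∂Y/∂Z = 16Z^3 > 0 (assuming positive values)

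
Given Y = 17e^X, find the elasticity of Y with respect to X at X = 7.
Elasticity = 7

Elasticity = (dY/dX) · (X/Y)

dY/dX = 17·e^X
At X = 7: dY/dX = 17·e^7, Y = 17·e^7

Elasticity = (17·e^7) · (7 / (17·e^7)) = 7

Interpretation: for a small percentage change in X, the percentage change in Y is approximately 7.00 times as large.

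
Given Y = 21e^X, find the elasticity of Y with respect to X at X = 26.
Elasticity = 26

Elasticity = (dY/dX) · (X/Y)

dY/dX = 21·e^X
At X = 26: dY/dX = 21·e^26, Y = 21·e^26

Elasticity = (21·e^26) · (26 / (21·e^26)) = 26

Interpretation: for a small percentage change in X, the percentage change in Y is approximately 26.00 times as large.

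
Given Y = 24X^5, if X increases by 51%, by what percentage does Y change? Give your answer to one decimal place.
685.0%

For Y = 24X^5:
If X → X(1 + 0.51)
Then Y → Y · (1 + 0.51)^5
     ≈ Y · 7.8503

Percentage change = ((1 + 0.51)^5 − 1) × 100% ≈ 685.0%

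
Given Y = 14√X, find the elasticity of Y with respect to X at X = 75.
Elasticity = 1/2

Elasticity = (dY/dX) · (X/Y)

dY/dX = 7/√X
At X = 75: dY/dX = 7·√3/15, Y = 70·√3

Elasticity = (7·√3/15) · (75 / (70·√3)) = 1/2

Interpretation: for a small percentage change in X, the percentage change in Y is approximately 0.50 times as large.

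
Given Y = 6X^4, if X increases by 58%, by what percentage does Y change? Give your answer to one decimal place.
523.2%

For Y = 6X^4:
If X → X(1 + 0.58)
Then Y → Y · (1 + 0.58)^4
     ≈ Y · 6.2320

Percentage change = ((1 + 0.58)^4 − 1) × 100% ≈ 523.2%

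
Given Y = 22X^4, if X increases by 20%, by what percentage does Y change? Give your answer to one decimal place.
107.4%

For Y = 22X^4:
If X → X(1 + 0.2)
Then Y → Y · (1 + 0.2)^4
     = Y · 2.0736

Percentage change = ((1 + 0.2)^4 − 1) × 100% ≈ 107.4%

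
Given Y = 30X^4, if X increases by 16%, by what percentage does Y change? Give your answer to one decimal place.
81.1%

For Y = 30X^4:
If X → X(1 + 0.16)
Then Y → Y · (1 + 0.16)^4
     ≈ Y · 1.8106

Percentage change = ((1 + 0.16)^4 − 1) × 100% ≈ 81.1%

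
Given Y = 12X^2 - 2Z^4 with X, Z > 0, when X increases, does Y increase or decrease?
Y increases

Taking the partial derivative:
∂Y/∂X = 24X

∂Y/∂X = 24X > 0 (assuming positive values)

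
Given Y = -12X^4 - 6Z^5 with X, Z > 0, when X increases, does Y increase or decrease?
Y decreases

Taking the partial derivative:
∂Y/∂X = -48X^3

∂Y/∂X = -48X^3 < 0 (assuming positive values)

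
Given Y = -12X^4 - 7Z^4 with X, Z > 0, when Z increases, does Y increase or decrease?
Y decreases

Taking the partial derivative:
∂Y/∂Z = -28Z^3

∂Y/∂Z = -28Z^3 < 0 (assuming positive values)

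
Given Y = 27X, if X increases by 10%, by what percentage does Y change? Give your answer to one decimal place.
10.0%

For Y = 27X:
If X → X(1 + 0.1)
Then Y → Y · (1 + 0.1)^1
     = Y · 1.1000

Percentage change = ((1 + 0.1)^1 − 1) × 100% = 10.0%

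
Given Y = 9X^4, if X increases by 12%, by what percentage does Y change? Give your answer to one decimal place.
57.4%

For Y = 9X^4:
If X → X(1 + 0.12)
Then Y → Y · (1 + 0.12)^4
     ≈ Y · 1.5735

Percentage change = ((1 + 0.12)^4 − 1) × 100% ≈ 57.4%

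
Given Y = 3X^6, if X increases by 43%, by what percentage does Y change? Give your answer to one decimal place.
755.1%

For Y = 3X^6:
If X → X(1 + 0.43)
Then Y → Y · (1 + 0.43)^6
     ≈ Y · 8.5510

Percentage change = ((1 + 0.43)^6 − 1) × 100% ≈ 755.1%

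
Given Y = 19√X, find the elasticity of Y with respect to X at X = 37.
Elasticity = 1/2

Elasticity = (dY/dX) · (X/Y)

dY/dX = 19/(2·√X)
At X = 37: dY/dX = 19·√37/74, Y = 19·√37

Elasticity = (19·√37/74) · (37 / (19·√37)) = 1/2

Interpretation: for a small percentage change in X, the percentage change in Y is approximately 0.50 times as large.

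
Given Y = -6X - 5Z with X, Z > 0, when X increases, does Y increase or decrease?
Y decreases

Taking the partial derivative:
∂Y/∂X = -6

∂Y/∂X = -6 < 0 (assuming positive values)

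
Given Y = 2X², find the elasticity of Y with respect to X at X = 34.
Elasticity = 2

Elasticity = (dY/dX) · (X/Y)

dY/dX = 4·X
At X = 34: dY/dX = 136, Y = 2312

Elasticity = 136 · (34 / 2312) = 2

Interpretation: for a small percentage change in X, the percentage change in Y is approximately 2.00 times as large.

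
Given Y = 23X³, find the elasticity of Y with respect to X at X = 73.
Elasticity = 3

Elasticity = (dY/dX) · (X/Y)

dY/dX = 69·X²
At X = 73: dY/dX = 367701, Y = 8947391

Elasticity = 367701 · (73 / 8947391) = 3

Interpretation: for a small percentage change in X, the percentage change in Y is approximately 3.00 times as large.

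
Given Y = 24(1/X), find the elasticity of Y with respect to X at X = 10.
Elasticity = -1

Elasticity = (dY/dX) · (X/Y)

dY/dX = -24/X²
At X = 10: dY/dX = -6/25, Y = 12/5

Elasticity = (-6/25) · (10 / (12/5)) = -1

Interpretation: for a small percentage change in X, the percentage change in Y is approximately -1.00 times as large.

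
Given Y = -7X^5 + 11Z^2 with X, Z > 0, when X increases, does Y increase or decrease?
Y decreases

Taking the partial derivative:
∂Y/∂X = -35X^4

∂Y/∂X = -35X^4 < 0 (assuming positive values)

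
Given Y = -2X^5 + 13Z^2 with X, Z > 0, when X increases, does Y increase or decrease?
Y decreases

Taking the partial derivative:
∂Y/∂X = -10X^4

∂Y/∂X = -10X^4 < 0 (assuming positive values)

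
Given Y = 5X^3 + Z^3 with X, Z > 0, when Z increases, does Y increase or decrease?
Y increases

Taking the partial derivative:
∂Y/∂Z = 3Z^2

∂Y/∂Z = 3Z^2 > 0 (assuming positive values)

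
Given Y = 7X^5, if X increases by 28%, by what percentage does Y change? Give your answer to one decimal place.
243.6%

For Y = 7X^5:
If X → X(1 + 0.28)
Then Y → Y · (1 + 0.28)^5
     ≈ Y · 3.4360

Percentage change = ((1 + 0.28)^5 − 1) × 100% ≈ 243.6%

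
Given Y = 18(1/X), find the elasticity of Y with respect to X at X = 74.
Elasticity = -1

Elasticity = (dY/dX) · (X/Y)

dY/dX = -18/X²
At X = 74: dY/dX = -9/2738, Y = 9/37

Elasticity = (-9/2738) · (74 / (9/37)) = -1

Interpretation: for a small percentage change in X, the percentage change in Y is approximately -1.00 times as large.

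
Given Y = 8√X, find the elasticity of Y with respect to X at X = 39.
Elasticity = 1/2

Elasticity = (dY/dX) · (X/Y)

dY/dX = 4/√X
At X = 39: dY/dX = 4·√39/39, Y = 8·√39

Elasticity = (4·√39/39) · (39 / (8·√39)) = 1/2

Interpretation: for a small percentage change in X, the percentage change in Y is approximately 0.50 times as large.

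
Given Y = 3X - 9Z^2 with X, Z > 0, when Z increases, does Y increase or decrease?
Y decreases

Taking the partial derivative:
∂Y/∂Z = -18Z

∂Y/∂Z = -18Z < 0 (assuming positive values)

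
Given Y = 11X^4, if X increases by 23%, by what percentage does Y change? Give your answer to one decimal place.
128.9%

For Y = 11X^4:
If X → X(1 + 0.23)
Then Y → Y · (1 + 0.23)^4
     ≈ Y · 2.2889

Percentage change = ((1 + 0.23)^4 − 1) × 100% ≈ 128.9%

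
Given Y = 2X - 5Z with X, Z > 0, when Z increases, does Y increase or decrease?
Y decreases

Taking the partial derivative:
∂Y/∂Z = -5

∂Y/∂Z = -5 < 0 (assuming positive values)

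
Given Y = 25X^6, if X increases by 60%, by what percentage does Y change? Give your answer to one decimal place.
1577.7%

For Y = 25X^6:
If X → X(1 + 0.6)
Then Y → Y · (1 + 0.6)^6
     ≈ Y · 16.7772

Percentage change = ((1 + 0.6)^6 − 1) × 100% ≈ 1577.7%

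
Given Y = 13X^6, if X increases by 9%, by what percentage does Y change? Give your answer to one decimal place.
67.7%

For Y = 13X^6:
If X → X(1 + 0.09)
Then Y → Y · (1 + 0.09)^6
     ≈ Y · 1.6771

Percentage change = ((1 + 0.09)^6 − 1) × 100% ≈ 67.7%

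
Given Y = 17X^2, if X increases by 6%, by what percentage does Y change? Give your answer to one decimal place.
12.4%

For Y = 17X^2:
If X → X(1 + 0.06)
Then Y → Y · (1 + 0.06)^2
     = Y · 1.1236

Percentage change = ((1 + 0.06)^2 − 1) × 100% ≈ 12.4%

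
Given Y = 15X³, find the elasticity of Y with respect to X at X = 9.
Elasticity = 3

Elasticity = (dY/dX) · (X/Y)

dY/dX = 45·X²
At X = 9: dY/dX = 3645, Y = 10935

Elasticity = 3645 · (9 / 10935) = 3

Interpretation: for a small percentage change in X, the percentage change in Y is approximately 3.00 times as large.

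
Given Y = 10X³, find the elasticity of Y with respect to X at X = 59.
Elasticity = 3

Elasticity = (dY/dX) · (X/Y)

dY/dX = 30·X²
At X = 59: dY/dX = 104430, Y = 2053790

Elasticity = 104430 · (59 / 2053790) = 3

Interpretation: for a small percentage change in X, the percentage change in Y is approximately 3.00 times as large.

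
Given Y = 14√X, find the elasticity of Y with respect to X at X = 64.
Elasticity = 1/2

Elasticity = (dY/dX) · (X/Y)

dY/dX = 7/√X
At X = 64: dY/dX = 7/8, Y = 112

Elasticity = (7/8) · (64 / 112) = 1/2

Interpretation: for a small percentage change in X, the percentage change in Y is approximately 0.50 times as large.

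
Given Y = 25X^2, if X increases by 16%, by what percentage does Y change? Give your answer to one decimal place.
34.6%

For Y = 25X^2:
If X → X(1 + 0.16)
Then Y → Y · (1 + 0.16)^2
     = Y · 1.3456

Percentage change = ((1 + 0.16)^2 − 1) × 100% ≈ 34.6%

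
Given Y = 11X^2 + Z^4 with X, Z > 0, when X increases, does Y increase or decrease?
Y increases

Taking the partial derivative:
∂Y/∂X = 22X

∂Y/∂X = 22X > 0 (assuming positive values)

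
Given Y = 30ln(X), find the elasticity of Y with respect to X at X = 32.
Elasticity = 1/ln(32) ≈ 0.2885

Elasticity = (dY/dX) · (X/Y)

dY/dX = 30/X
At X = 32: dY/dX = 15/16, Y = 30·ln(32)

Elasticity = (15/16) · (32 / (30·ln(32))) = 1/ln(32) ≈ 0.2885

Interpretation: for a small percentage change in X, the percentage change in Y is approximately 0.29 times as large.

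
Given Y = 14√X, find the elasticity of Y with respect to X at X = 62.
Elasticity = 1/2

Elasticity = (dY/dX) · (X/Y)

dY/dX = 7/√X
At X = 62: dY/dX = 7·√62/62, Y = 14·√62

Elasticity = (7·√62/62) · (62 / (14·√62)) = 1/2

Interpretation: for a small percentage change in X, the percentage change in Y is approximately 0.50 times as large.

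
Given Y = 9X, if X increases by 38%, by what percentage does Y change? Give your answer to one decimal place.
38.0%

For Y = 9X:
If X → X(1 + 0.38)
Then Y → Y · (1 + 0.38)^1
     = Y · 1.3800

Percentage change = ((1 + 0.38)^1 − 1) × 100% = 38.0%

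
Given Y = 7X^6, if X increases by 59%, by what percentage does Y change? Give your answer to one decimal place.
1515.8%

For Y = 7X^6:
If X → X(1 + 0.59)
Then Y → Y · (1 + 0.59)^6
     ≈ Y · 16.1578

Percentage change = ((1 + 0.59)^6 − 1) × 100% ≈ 1515.8%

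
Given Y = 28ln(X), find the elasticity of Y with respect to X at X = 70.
Elasticity = 1/ln(70) ≈ 0.2354

Elasticity = (dY/dX) · (X/Y)

dY/dX = 28/X
At X = 70: dY/dX = 2/5, Y = 28·ln(70)

Elasticity = (2/5) · (70 / (28·ln(70))) = 1/ln(70) ≈ 0.2354

Interpretation: for a small percentage change in X, the percentage change in Y is approximately 0.24 times as large.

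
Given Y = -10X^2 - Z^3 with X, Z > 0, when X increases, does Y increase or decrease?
Y decreases

Taking the partial derivative:
∂Y/∂X = -20X

∂Y/∂X = -20X < 0 (assuming positive values)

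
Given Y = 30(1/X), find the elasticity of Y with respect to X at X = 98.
Elasticity = -1

Elasticity = (dY/dX) · (X/Y)

dY/dX = -30/X²
At X = 98: dY/dX = -15/4802, Y = 15/49

Elasticity = (-15/4802) · (98 / (15/49)) = -1

Interpretation: for a small percentage change in X, the percentage change in Y is approximately -1.00 times as large.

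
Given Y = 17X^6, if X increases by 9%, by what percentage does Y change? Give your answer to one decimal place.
67.7%

For Y = 17X^6:
If X → X(1 + 0.09)
Then Y → Y · (1 + 0.09)^6
     ≈ Y · 1.6771

Percentage change = ((1 + 0.09)^6 − 1) × 100% ≈ 67.7%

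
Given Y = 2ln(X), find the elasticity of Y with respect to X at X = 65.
Elasticity = 1/ln(65) ≈ 0.2396

Elasticity = (dY/dX) · (X/Y)

dY/dX = 2/X
At X = 65: dY/dX = 2/65, Y = 2·ln(65)

Elasticity = (2/65) · (65 / (2·ln(65))) = 1/ln(65) ≈ 0.2396

Interpretation: for a small percentage change in X, the percentage change in Y is approximately 0.24 times as large.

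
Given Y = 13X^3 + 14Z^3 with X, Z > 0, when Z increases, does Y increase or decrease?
Y increases

Taking the partial derivative:
∂Y/∂Z = 42Z^2

∂Y/∂Z = 42Z^2 > 0 (assuming positive values)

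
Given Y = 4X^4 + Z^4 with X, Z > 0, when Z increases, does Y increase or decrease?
Y increases

Taking the partial derivative:
∂Y/∂Z = 4Z^3

∂Y/∂Z = 4Z^3 > 0 (assuming positive values)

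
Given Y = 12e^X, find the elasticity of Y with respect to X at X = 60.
Elasticity = 60

Elasticity = (dY/dX) · (X/Y)

dY/dX = 12·e^X
At X = 60: dY/dX = 12·e^60, Y = 12·e^60

Elasticity = (12·e^60) · (60 / (12·e^60)) = 60

Interpretation: for a small percentage change in X, the percentage change in Y is approximately 60.00 times as large.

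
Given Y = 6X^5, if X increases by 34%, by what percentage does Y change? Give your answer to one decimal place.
332.0%

For Y = 6X^5:
If X → X(1 + 0.34)
Then Y → Y · (1 + 0.34)^5
     ≈ Y · 4.3204

Percentage change = ((1 + 0.34)^5 − 1) × 100% ≈ 332.0%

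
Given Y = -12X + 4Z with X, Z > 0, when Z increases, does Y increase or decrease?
Y increases

Taking the partial derivative:
∂Y/∂Z = 4

∂Y/∂Z = 4 > 0 (assuming positive values)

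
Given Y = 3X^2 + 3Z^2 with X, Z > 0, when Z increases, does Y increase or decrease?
Y increases

Taking the partial derivative:
∂Y/∂Z = 6Z

∂Y/∂Z = 6Z > 0 (assuming positive values)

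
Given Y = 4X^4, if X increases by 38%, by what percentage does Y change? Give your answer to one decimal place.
262.7%

For Y = 4X^4:
If X → X(1 + 0.38)
Then Y → Y · (1 + 0.38)^4
     ≈ Y · 3.6267

Percentage change = ((1 + 0.38)^4 − 1) × 100% ≈ 262.7%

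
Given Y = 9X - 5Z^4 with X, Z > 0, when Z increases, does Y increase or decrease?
Y decreases

Taking the partial derivative:
∂Y/∂Z = -20Z^3

∂Y/∂Z = -20Z^3 < 0 (assuming positive values)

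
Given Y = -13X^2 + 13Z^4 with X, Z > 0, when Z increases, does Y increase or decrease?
Y increases

Taking the partial derivative:
∂Y/∂Z = 52Z^3

∂Y/∂Z = 52Z^3 > 0 (assuming positive values)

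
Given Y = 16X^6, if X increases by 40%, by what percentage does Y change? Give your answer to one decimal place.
653.0%

For Y = 16X^6:
If X → X(1 + 0.4)
Then Y → Y · (1 + 0.4)^6
     ≈ Y · 7.5295

Percentage change = ((1 + 0.4)^6 − 1) × 100% ≈ 653.0%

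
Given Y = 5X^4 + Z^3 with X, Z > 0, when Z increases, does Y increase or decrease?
Y increases

Taking the partial derivative:
∂Y/∂Z = 3Z^2

∂Y/∂Z = 3Z^2 > 0 (assuming positive values)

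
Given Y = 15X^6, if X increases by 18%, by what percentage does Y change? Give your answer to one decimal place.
170.0%

For Y = 15X^6:
If X → X(1 + 0.18)
Then Y → Y · (1 + 0.18)^6
     ≈ Y · 2.6996

Percentage change = ((1 + 0.18)^6 − 1) × 100% ≈ 170.0%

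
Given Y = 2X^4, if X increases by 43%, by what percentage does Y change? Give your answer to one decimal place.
318.2%

For Y = 2X^4:
If X → X(1 + 0.43)
Then Y → Y · (1 + 0.43)^4
     ≈ Y · 4.1816

Percentage change = ((1 + 0.43)^4 − 1) × 100% ≈ 318.2%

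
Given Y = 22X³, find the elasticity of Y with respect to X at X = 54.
Elasticity = 3

Elasticity = (dY/dX) · (X/Y)

dY/dX = 66·X²
At X = 54: dY/dX = 192456, Y = 3464208

Elasticity = 192456 · (54 / 3464208) = 3

Interpretation: for a small percentage change in X, the percentage change in Y is approximately 3.00 times as large.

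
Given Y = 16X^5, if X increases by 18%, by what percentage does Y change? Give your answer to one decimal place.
128.8%

For Y = 16X^5:
If X → X(1 + 0.18)
Then Y → Y · (1 + 0.18)^5
     ≈ Y · 2.2878

Percentage change = ((1 + 0.18)^5 − 1) × 100% ≈ 128.8%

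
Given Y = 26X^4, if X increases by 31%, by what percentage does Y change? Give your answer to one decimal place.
194.5%

For Y = 26X^4:
If X → X(1 + 0.31)
Then Y → Y · (1 + 0.31)^4
     ≈ Y · 2.9450

Percentage change = ((1 + 0.31)^4 − 1) × 100% ≈ 194.5%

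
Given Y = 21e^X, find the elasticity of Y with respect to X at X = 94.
Elasticity = 94

Elasticity = (dY/dX) · (X/Y)

dY/dX = 21·e^X
At X = 94: dY/dX = 21·e^94, Y = 21·e^94

Elasticity = (21·e^94) · (94 / (21·e^94)) = 94

Interpretation: for a small percentage change in X, the percentage change in Y is approximately 94.00 times as large.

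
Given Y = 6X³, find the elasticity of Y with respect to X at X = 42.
Elasticity = 3

Elasticity = (dY/dX) · (X/Y)

dY/dX = 18·X²
At X = 42: dY/dX = 31752, Y = 444528

Elasticity = 31752 · (42 / 444528) = 3

Interpretation: for a small percentage change in X, the percentage change in Y is approximately 3.00 times as large.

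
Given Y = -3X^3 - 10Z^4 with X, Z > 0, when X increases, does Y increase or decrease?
Y decreases

Taking the partial derivative:
∂Y/∂X = -9X^2

∂Y/∂X = -9X^2 < 0 (assuming positive values)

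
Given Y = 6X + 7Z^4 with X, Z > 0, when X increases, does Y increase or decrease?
Y increases

Taking the partial derivative:
∂Y/∂X = 6

∂Y/∂X = 6 > 0 (assuming positive values)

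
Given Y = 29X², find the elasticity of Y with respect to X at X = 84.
Elasticity = 2

Elasticity = (dY/dX) · (X/Y)

dY/dX = 58·X
At X = 84: dY/dX = 4872, Y = 204624

Elasticity = 4872 · (84 / 204624) = 2

Interpretation: for a small percentage change in X, the percentage change in Y is approximately 2.00 times as large.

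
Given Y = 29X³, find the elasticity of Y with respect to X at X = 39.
Elasticity = 3

Elasticity = (dY/dX) · (X/Y)

dY/dX = 87·X²
At X = 39: dY/dX = 132327, Y = 1720251

Elasticity = 132327 · (39 / 1720251) = 3

Interpretation: for a small percentage change in X, the percentage change in Y is approximately 3.00 times as large.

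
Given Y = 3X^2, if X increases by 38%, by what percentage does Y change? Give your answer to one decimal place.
90.4%

For Y = 3X^2:
If X → X(1 + 0.38)
Then Y → Y · (1 + 0.38)^2
     = Y · 1.9044

Percentage change = ((1 + 0.38)^2 − 1) × 100% ≈ 90.4%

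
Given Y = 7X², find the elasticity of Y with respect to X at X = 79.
Elasticity = 2

Elasticity = (dY/dX) · (X/Y)

dY/dX = 14·X
At X = 79: dY/dX = 1106, Y = 43687

Elasticity = 1106 · (79 / 43687) = 2

Interpretation: for a small percentage change in X, the percentage change in Y is approximately 2.00 times as large.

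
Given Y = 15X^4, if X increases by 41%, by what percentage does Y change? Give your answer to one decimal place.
295.3%

For Y = 15X^4:
If X → X(1 + 0.41)
Then Y → Y · (1 + 0.41)^4
     ≈ Y · 3.9525

Percentage change = ((1 + 0.41)^4 − 1) × 100% ≈ 295.3%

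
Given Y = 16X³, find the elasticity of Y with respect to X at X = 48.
Elasticity = 3

Elasticity = (dY/dX) · (X/Y)

dY/dX = 48·X²
At X = 48: dY/dX = 110592, Y = 1769472

Elasticity = 110592 · (48 / 1769472) = 3

Interpretation: for a small percentage change in X, the percentage change in Y is approximately 3.00 times as large.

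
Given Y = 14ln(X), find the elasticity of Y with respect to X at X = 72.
Elasticity = 1/ln(72) ≈ 0.2338

Elasticity = (dY/dX) · (X/Y)

dY/dX = 14/X
At X = 72: dY/dX = 7/36, Y = 14·ln(72)

Elasticity = (7/36) · (72 / (14·ln(72))) = 1/ln(72) ≈ 0.2338

Interpretation: for a small percentage change in X, the percentage change in Y is approximately 0.23 times as large.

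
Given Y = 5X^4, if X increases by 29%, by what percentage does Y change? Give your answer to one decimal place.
176.9%

For Y = 5X^4:
If X → X(1 + 0.29)
Then Y → Y · (1 + 0.29)^4
     ≈ Y · 2.7692

Percentage change = ((1 + 0.29)^4 − 1) × 100% ≈ 176.9%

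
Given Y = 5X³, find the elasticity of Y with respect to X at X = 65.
Elasticity = 3

Elasticity = (dY/dX) · (X/Y)

dY/dX = 15·X²
At X = 65: dY/dX = 63375, Y = 1373125

Elasticity = 63375 · (65 / 1373125) = 3

Interpretation: for a small percentage change in X, the percentage change in Y is approximately 3.00 times as large.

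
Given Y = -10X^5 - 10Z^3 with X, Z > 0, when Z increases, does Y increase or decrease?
Y decreases

Taking the partial derivative:
∂Y/∂Z = -30Z^2

∂Y/∂Z = -30Z^2 < 0 (assuming positive values)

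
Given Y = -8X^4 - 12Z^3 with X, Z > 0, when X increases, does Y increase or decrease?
Y decreases

Taking the partial derivative:
∂Y/∂X = -32X^3

∂Y/∂X = -32X^3 < 0 (assuming positive values)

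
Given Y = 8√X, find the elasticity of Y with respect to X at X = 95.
Elasticity = 1/2

Elasticity = (dY/dX) · (X/Y)

dY/dX = 4/√X
At X = 95: dY/dX = 4·√95/95, Y = 8·√95

Elasticity = (4·√95/95) · (95 / (8·√95)) = 1/2

Interpretation: for a small percentage change in X, the percentage change in Y is approximately 0.50 times as large.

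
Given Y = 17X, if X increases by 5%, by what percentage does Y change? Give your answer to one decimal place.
5.0%

For Y = 17X:
If X → X(1 + 0.05)
Then Y → Y · (1 + 0.05)^1
     = Y · 1.0500

Percentage change = ((1 + 0.05)^1 − 1) × 100% = 5.0%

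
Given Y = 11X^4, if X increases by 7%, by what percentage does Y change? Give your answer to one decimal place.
31.1%

For Y = 11X^4:
If X → X(1 + 0.07)
Then Y → Y · (1 + 0.07)^4
     ≈ Y · 1.3108

Percentage change = ((1 + 0.07)^4 − 1) × 100% ≈ 31.1%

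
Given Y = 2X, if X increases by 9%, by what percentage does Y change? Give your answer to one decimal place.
9.0%

For Y = 2X:
If X → X(1 + 0.09)
Then Y → Y · (1 + 0.09)^1
     = Y · 1.0900

Percentage change = ((1 + 0.09)^1 − 1) × 100% = 9.0%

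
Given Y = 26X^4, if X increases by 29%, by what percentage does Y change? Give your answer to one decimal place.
176.9%

For Y = 26X^4:
If X → X(1 + 0.29)
Then Y → Y · (1 + 0.29)^4
     ≈ Y · 2.7692

Percentage change = ((1 + 0.29)^4 − 1) × 100% ≈ 176.9%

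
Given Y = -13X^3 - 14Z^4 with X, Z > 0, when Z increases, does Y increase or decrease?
Y decreases

Taking the partial derivative:
∂Y/∂Z = -56Z^3

∂Y/∂Z = -56Z^3 < 0 (assuming positive values)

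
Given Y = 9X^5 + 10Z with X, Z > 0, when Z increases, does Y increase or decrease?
Y increases

Taking the partial derivative:
∂Y/∂Z = 10

∂Y/∂Z = 10 > 0 (assuming positive values)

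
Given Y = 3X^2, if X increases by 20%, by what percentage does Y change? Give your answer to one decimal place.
44.0%

For Y = 3X^2:
If X → X(1 + 0.2)
Then Y → Y · (1 + 0.2)^2
     = Y · 1.4400

Percentage change = ((1 + 0.2)^2 − 1) × 100% = 44.0%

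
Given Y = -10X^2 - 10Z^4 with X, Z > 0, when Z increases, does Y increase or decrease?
Y decreases

Taking the partial derivative:
∂Y/∂Z = -40Z^3

∂Y/∂Z = -40Z^3 < 0 (assuming positive values)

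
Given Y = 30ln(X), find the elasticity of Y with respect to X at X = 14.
Elasticity = 1/ln(14) ≈ 0.3789

Elasticity = (dY/dX) · (X/Y)

dY/dX = 30/X
At X = 14: dY/dX = 15/7, Y = 30·ln(14)

Elasticity = (15/7) · (14 / (30·ln(14))) = 1/ln(14) ≈ 0.3789

Interpretation: for a small percentage change in X, the percentage change in Y is approximately 0.38 times as large.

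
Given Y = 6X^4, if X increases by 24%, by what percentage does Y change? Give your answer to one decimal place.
136.4%

For Y = 6X^4:
If X → X(1 + 0.24)
Then Y → Y · (1 + 0.24)^4
     ≈ Y · 2.3642

Percentage change = ((1 + 0.24)^4 − 1) × 100% ≈ 136.4%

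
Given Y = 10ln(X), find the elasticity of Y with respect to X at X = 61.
Elasticity = 1/ln(61) ≈ 0.2433

Elasticity = (dY/dX) · (X/Y)

dY/dX = 10/X
At X = 61: dY/dX = 10/61, Y = 10·ln(61)

Elasticity = (10/61) · (61 / (10·ln(61))) = 1/ln(61) ≈ 0.2433

Interpretation: for a small percentage change in X, the percentage change in Y is approximately 0.24 times as large.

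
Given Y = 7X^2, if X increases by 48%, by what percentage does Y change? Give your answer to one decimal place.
119.0%

For Y = 7X^2:
If X → X(1 + 0.48)
Then Y → Y · (1 + 0.48)^2
     = Y · 2.1904

Percentage change = ((1 + 0.48)^2 − 1) × 100% ≈ 119.0%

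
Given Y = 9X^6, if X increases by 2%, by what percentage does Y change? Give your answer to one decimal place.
12.6%

For Y = 9X^6:
If X → X(1 + 0.02)
Then Y → Y · (1 + 0.02)^6
     ≈ Y · 1.1262

Percentage change = ((1 + 0.02)^6 − 1) × 100% ≈ 12.6%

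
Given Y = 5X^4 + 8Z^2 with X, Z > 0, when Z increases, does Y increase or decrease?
Y increases

Taking the partial derivative:
∂Y/∂Z = 16Z

∂Y/∂Z = 16Z > 0 (assuming positive values)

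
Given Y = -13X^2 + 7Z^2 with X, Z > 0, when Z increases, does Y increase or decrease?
Y increases

Taking the partial derivative:
∂Y/∂Z = 14Z

∂Y/∂Z = 14Z > 0 (assuming positive values)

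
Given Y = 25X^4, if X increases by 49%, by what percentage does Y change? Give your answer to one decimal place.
392.9%

For Y = 25X^4:
If X → X(1 + 0.49)
Then Y → Y · (1 + 0.49)^4
     ≈ Y · 4.9288

Percentage change = ((1 + 0.49)^4 − 1) × 100% ≈ 392.9%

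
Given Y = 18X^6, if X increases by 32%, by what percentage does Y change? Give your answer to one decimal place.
429.0%

For Y = 18X^6:
If X → X(1 + 0.32)
Then Y → Y · (1 + 0.32)^6
     ≈ Y · 5.2899

Percentage change = ((1 + 0.32)^6 − 1) × 100% ≈ 429.0%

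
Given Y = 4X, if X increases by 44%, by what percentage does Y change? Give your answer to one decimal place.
44.0%

For Y = 4X:
If X → X(1 + 0.44)
Then Y → Y · (1 + 0.44)^1
     = Y · 1.4400

Percentage change = ((1 + 0.44)^1 − 1) × 100% = 44.0%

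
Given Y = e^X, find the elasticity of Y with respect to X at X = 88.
Elasticity = 88

Elasticity = (dY/dX) · (X/Y)

dY/dX = e^X
At X = 88: dY/dX = e^88, Y = e^88

Elasticity = (e^88) · (88 / (e^88)) = 88

Interpretation: for a small percentage change in X, the percentage change in Y is approximately 88.00 times as large.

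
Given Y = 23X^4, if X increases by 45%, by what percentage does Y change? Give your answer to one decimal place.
342.1%

For Y = 23X^4:
If X → X(1 + 0.45)
Then Y → Y · (1 + 0.45)^4
     ≈ Y · 4.4205

Percentage change = ((1 + 0.45)^4 − 1) × 100% ≈ 342.1%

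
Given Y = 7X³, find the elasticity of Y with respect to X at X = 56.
Elasticity = 3

Elasticity = (dY/dX) · (X/Y)

dY/dX = 21·X²
At X = 56: dY/dX = 65856, Y = 1229312

Elasticity = 65856 · (56 / 1229312) = 3

Interpretation: for a small percentage change in X, the percentage change in Y is approximately 3.00 times as large.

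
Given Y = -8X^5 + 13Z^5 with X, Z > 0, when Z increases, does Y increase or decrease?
Y increases

Taking the partial derivative:
∂Y/∂Z = 65Z^4

∂Y/∂Z = 65Z^4 > 0 (assuming positive values)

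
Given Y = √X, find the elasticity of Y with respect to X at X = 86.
Elasticity = 1/2

Elasticity = (dY/dX) · (X/Y)

dY/dX = 1/(2·√X)
At X = 86: dY/dX = √86/172, Y = √86

Elasticity = (√86/172) · (86 / (√86)) = 1/2

Interpretation: for a small percentage change in X, the percentage change in Y is approximately 0.50 times as large.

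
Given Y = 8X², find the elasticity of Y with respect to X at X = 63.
Elasticity = 2

Elasticity = (dY/dX) · (X/Y)

dY/dX = 16·X
At X = 63: dY/dX = 1008, Y = 31752

Elasticity = 1008 · (63 / 31752) = 2

Interpretation: for a small percentage change in X, the percentage change in Y is approximately 2.00 times as large.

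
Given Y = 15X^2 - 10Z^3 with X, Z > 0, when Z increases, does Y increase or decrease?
Y decreases

Taking the partial derivative:
∂Y/∂Z = -30Z^2

∂Y/∂Z = -30Z^2 < 0 (assuming positive values)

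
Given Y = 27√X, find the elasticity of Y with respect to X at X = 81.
Elasticity = 1/2

Elasticity = (dY/dX) · (X/Y)

dY/dX = 27/(2·√X)
At X = 81: dY/dX = 3/2, Y = 243

Elasticity = (3/2) · (81 / 243) = 1/2

Interpretation: for a small percentage change in X, the percentage change in Y is approximately 0.50 times as large.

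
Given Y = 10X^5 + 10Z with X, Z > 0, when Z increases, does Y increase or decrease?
Y increases

Taking the partial derivative:
∂Y/∂Z = 10

∂Y/∂Z = 10 > 0 (assuming positive values)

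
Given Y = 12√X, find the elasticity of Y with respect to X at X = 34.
Elasticity = 1/2

Elasticity = (dY/dX) · (X/Y)

dY/dX = 6/√X
At X = 34: dY/dX = 3·√34/17, Y = 12·√34

Elasticity = (3·√34/17) · (34 / (12·√34)) = 1/2

Interpretation: for a small percentage change in X, the percentage change in Y is approximately 0.50 times as large.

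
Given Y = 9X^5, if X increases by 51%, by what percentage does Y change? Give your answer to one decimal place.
685.0%

For Y = 9X^5:
If X → X(1 + 0.51)
Then Y → Y · (1 + 0.51)^5
     ≈ Y · 7.8503

Percentage change = ((1 + 0.51)^5 − 1) × 100% ≈ 685.0%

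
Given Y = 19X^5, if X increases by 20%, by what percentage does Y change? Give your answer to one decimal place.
148.8%

For Y = 19X^5:
If X → X(1 + 0.2)
Then Y → Y · (1 + 0.2)^5
     ≈ Y · 2.4883

Percentage change = ((1 + 0.2)^5 − 1) × 100% ≈ 148.8%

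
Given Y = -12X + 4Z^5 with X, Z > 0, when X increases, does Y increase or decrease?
Y decreases

Taking the partial derivative:
∂Y/∂X = -12

∂Y/∂X = -12 < 0 (assuming positive values)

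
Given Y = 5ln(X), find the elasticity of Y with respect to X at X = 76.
Elasticity = 1/ln(76) ≈ 0.2309

Elasticity = (dY/dX) · (X/Y)

dY/dX = 5/X
At X = 76: dY/dX = 5/76, Y = 5·ln(76)

Elasticity = (5/76) · (76 / (5·ln(76))) = 1/ln(76) ≈ 0.2309

Interpretation: for a small percentage change in X, the percentage change in Y is approximately 0.23 times as large.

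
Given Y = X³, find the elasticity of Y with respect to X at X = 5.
Elasticity = 3

Elasticity = (dY/dX) · (X/Y)

dY/dX = 3·X²
At X = 5: dY/dX = 75, Y = 125

Elasticity = 75 · (5 / 125) = 3

Interpretation: for a small percentage change in X, the percentage change in Y is approximately 3.00 times as large.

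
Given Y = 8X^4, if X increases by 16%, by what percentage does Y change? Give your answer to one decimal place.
81.1%

For Y = 8X^4:
If X → X(1 + 0.16)
Then Y → Y · (1 + 0.16)^4
     ≈ Y · 1.8106

Percentage change = ((1 + 0.16)^4 − 1) × 100% ≈ 81.1%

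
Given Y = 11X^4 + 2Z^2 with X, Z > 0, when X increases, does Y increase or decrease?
Y increases

Taking the partial derivative:
∂Y/∂X = 44X^3

∂Y/∂X = 44X^3 > 0 (assuming positive values)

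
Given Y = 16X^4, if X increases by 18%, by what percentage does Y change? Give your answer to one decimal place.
93.9%

For Y = 16X^4:
If X → X(1 + 0.18)
Then Y → Y · (1 + 0.18)^4
     ≈ Y · 1.9388

Percentage change = ((1 + 0.18)^4 − 1) × 100% ≈ 93.9%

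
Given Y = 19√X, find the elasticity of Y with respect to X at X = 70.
Elasticity = 1/2

Elasticity = (dY/dX) · (X/Y)

dY/dX = 19/(2·√X)
At X = 70: dY/dX = 19·√70/140, Y = 19·√70

Elasticity = (19·√70/140) · (70 / (19·√70)) = 1/2

Interpretation: for a small percentage change in X, the percentage change in Y is approximately 0.50 times as large.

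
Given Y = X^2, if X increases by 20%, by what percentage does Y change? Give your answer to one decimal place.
44.0%

For Y = X^2:
If X → X(1 + 0.2)
Then Y → Y · (1 + 0.2)^2
     = Y · 1.4400

Percentage change = ((1 + 0.2)^2 − 1) × 100% = 44.0%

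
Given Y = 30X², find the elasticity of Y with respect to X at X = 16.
Elasticity = 2

Elasticity = (dY/dX) · (X/Y)

dY/dX = 60·X
At X = 16: dY/dX = 960, Y = 7680

Elasticity = 960 · (16 / 7680) = 2

Interpretation: for a small percentage change in X, the percentage change in Y is approximately 2.00 times as large.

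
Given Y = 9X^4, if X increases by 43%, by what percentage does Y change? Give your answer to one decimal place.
318.2%

For Y = 9X^4:
If X → X(1 + 0.43)
Then Y → Y · (1 + 0.43)^4
     ≈ Y · 4.1816

Percentage change = ((1 + 0.43)^4 − 1) × 100% ≈ 318.2%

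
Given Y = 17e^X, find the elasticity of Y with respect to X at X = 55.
Elasticity = 55

Elasticity = (dY/dX) · (X/Y)

dY/dX = 17·e^X
At X = 55: dY/dX = 17·e^55, Y = 17·e^55

Elasticity = (17·e^55) · (55 / (17·e^55)) = 55

Interpretation: for a small percentage change in X, the percentage change in Y is approximately 55.00 times as large.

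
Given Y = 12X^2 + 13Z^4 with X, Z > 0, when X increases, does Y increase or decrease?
Y increases

Taking the partial derivative:
∂Y/∂X = 24X

∂Y/∂X = 24X > 0 (assuming positive values)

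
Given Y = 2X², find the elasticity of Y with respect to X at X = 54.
Elasticity = 2

Elasticity = (dY/dX) · (X/Y)

dY/dX = 4·X
At X = 54: dY/dX = 216, Y = 5832

Elasticity = 216 · (54 / 5832) = 2

Interpretation: for a small percentage change in X, the percentage change in Y is approximately 2.00 times as large.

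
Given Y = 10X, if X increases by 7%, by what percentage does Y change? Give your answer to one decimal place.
7.0%

For Y = 10X:
If X → X(1 + 0.07)
Then Y → Y · (1 + 0.07)^1
     = Y · 1.0700

Percentage change = ((1 + 0.07)^1 − 1) × 100% = 7.0%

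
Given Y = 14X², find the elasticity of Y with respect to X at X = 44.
Elasticity = 2

Elasticity = (dY/dX) · (X/Y)

dY/dX = 28·X
At X = 44: dY/dX = 1232, Y = 27104

Elasticity = 1232 · (44 / 27104) = 2

Interpretation: for a small percentage change in X, the percentage change in Y is approximately 2.00 times as large.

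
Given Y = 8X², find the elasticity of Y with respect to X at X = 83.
Elasticity = 2

Elasticity = (dY/dX) · (X/Y)

dY/dX = 16·X
At X = 83: dY/dX = 1328, Y = 55112

Elasticity = 1328 · (83 / 55112) = 2

Interpretation: for a small percentage change in X, the percentage change in Y is approximately 2.00 times as large.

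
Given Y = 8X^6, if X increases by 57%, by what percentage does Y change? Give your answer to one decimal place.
1397.6%

For Y = 8X^6:
If X → X(1 + 0.57)
Then Y → Y · (1 + 0.57)^6
     ≈ Y · 14.9761

Percentage change = ((1 + 0.57)^6 − 1) × 100% ≈ 1397.6%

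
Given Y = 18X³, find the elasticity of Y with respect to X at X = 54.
Elasticity = 3

Elasticity = (dY/dX) · (X/Y)

dY/dX = 54·X²
At X = 54: dY/dX = 157464, Y = 2834352

Elasticity = 157464 · (54 / 2834352) = 3

Interpretation: for a small percentage change in X, the percentage change in Y is approximately 3.00 times as large.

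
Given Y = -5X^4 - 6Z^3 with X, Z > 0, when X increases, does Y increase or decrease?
Y decreases

Taking the partial derivative:
∂Y/∂X = -20X^3

∂Y/∂X = -20X^3 < 0 (assuming positive values)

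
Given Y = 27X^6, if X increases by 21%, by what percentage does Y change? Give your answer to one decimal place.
213.8%

For Y = 27X^6:
If X → X(1 + 0.21)
Then Y → Y · (1 + 0.21)^6
     ≈ Y · 3.1384

Percentage change = ((1 + 0.21)^6 − 1) × 100% ≈ 213.8%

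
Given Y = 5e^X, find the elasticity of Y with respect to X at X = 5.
Elasticity = 5

Elasticity = (dY/dX) · (X/Y)

dY/dX = 5·e^X
At X = 5: dY/dX = 5·e^5, Y = 5·e^5

Elasticity = (5·e^5) · (5 / (5·e^5)) = 5

Interpretation: for a small percentage change in X, the percentage change in Y is approximately 5.00 times as large.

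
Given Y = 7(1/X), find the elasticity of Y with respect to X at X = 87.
Elasticity = -1

Elasticity = (dY/dX) · (X/Y)

dY/dX = -7/X²
At X = 87: dY/dX = -7/7569, Y = 7/87

Elasticity = (-7/7569) · (87 / (7/87)) = -1

Interpretation: for a small percentage change in X, the percentage change in Y is approximately -1.00 times as large.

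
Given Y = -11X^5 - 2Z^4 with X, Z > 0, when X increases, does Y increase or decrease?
Y decreases

Taking the partial derivative:
∂Y/∂X = -55X^4

∂Y/∂X = -55X^4 < 0 (assuming positive values)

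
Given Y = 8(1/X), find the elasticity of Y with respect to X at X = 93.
Elasticity = -1

Elasticity = (dY/dX) · (X/Y)

dY/dX = -8/X²
At X = 93: dY/dX = -8/8649, Y = 8/93

Elasticity = (-8/8649) · (93 / (8/93)) = -1

Interpretation: for a small percentage change in X, the percentage change in Y is approximately -1.00 times as large.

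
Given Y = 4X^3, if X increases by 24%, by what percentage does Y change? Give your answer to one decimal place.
90.7%

For Y = 4X^3:
If X → X(1 + 0.24)
Then Y → Y · (1 + 0.24)^3
     ≈ Y · 1.9066

Percentage change = ((1 + 0.24)^3 − 1) × 100% ≈ 90.7%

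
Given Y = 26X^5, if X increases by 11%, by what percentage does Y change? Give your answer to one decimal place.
68.5%

For Y = 26X^5:
If X → X(1 + 0.11)
Then Y → Y · (1 + 0.11)^5
     ≈ Y · 1.6851

Percentage change = ((1 + 0.11)^5 − 1) × 100% ≈ 68.5%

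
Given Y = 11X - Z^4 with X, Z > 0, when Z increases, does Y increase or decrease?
Y decreases

Taking the partial derivative:
∂Y/∂Z = -4Z^3

∂Y/∂Z = -4Z^3 < 0 (assuming positive values)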